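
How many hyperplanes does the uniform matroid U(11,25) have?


Hyperplanes of U(11,25) are flats of rank 10.
In a uniform matroid, these are exactly the (10)-element subsets.
Count = (25 choose 10) = 3268760.

3268760


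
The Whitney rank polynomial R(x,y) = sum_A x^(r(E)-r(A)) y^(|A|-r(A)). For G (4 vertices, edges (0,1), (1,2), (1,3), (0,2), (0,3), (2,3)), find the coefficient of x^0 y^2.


R(x,y) = sum over A in 2^E of x^(r(E)-r(A)) * y^(|A|-r(A)).
G has 4 vertices, 6 edges. r(E) = 3.
Enumerate all 2^6 = 64 subsets.
Count subsets with r(E)-r(A)=0 and |A|-r(A)=2: 6.

6


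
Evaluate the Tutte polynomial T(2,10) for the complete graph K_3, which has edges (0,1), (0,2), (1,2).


T(K_3; x,y) = x^2 + x + y.
T(2,10) = 4 + 2 + 10 = 16.

16


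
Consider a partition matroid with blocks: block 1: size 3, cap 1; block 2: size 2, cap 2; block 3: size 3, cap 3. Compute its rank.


Rank of a partition matroid = sum of min(|Si|, ci) for each block.
= min(3,1) + min(2,2) + min(3,3)
= 1 + 2 + 3
= 6.

6


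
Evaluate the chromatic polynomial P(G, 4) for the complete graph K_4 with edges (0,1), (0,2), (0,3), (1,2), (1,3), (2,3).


P(K_4, k) = k(k-1)(k-2)...(k-3).
P(4) = (4) * (3) * (2) * (1) = 24.

24


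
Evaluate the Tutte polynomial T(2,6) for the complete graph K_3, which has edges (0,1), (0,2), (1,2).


T(K_3; x,y) = x^2 + x + y.
T(2,6) = 4 + 2 + 6 = 12.

12


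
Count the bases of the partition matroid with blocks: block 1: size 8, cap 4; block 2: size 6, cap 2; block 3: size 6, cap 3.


A basis picks exactly ci elements from block i.
Number of bases = product of C(|Si|, ci).
= C(8,4) * C(6,2) * C(6,3)
= 70 * 15 * 20
= 21000.

21000


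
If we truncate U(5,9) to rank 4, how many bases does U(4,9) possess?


Truncating U(5,9) to rank 4 gives U(4,9).
Bases of U(4,9) are all 4-element subsets of 9 elements.
Number of bases = C(9,4) = 9! / (4! * 5!) = 126.

126


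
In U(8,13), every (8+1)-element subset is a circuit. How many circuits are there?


In U(8,13), circuits are the (9)-element subsets.
Any set of 9 elements is dependent, and removing any one element gives
an independent set of size 8, so it is a minimal dependent set.
Number of circuits = C(13,9) = 13! / (9! * 4!) = 715.

715


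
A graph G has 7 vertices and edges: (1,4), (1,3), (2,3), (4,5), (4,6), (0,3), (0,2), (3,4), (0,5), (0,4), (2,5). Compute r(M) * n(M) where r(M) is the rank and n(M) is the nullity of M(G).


r(M) = |V| - c = 7 - 1 = 6.
nullity = |E| - r(M) = 11 - 6 = 5.
Product = 6 * 5 = 30.

30


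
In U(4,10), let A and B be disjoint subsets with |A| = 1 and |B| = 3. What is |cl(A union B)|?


|A union B| = 1 + 3 = 4 (disjoint).
In U(4,10), cl(S) = S if |S| < 4, else cl(S) = E.
Since 4 >= 4, cl(A union B) = E.
|cl(A union B)| = 10.

10


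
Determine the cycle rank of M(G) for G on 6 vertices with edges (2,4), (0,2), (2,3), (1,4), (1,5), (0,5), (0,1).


Cycle rank (nullity) = |E| - r(M) = |E| - (|V| - c).
|E| = 7, |V| = 6, c = 1.
Nullity = 7 - (6 - 1) = 7 - 5 = 2.

2


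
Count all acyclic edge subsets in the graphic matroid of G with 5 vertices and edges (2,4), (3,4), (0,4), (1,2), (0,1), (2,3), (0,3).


An independent set in a graphic matroid is an acyclic edge subset.
G has 5 vertices and 7 edges.
Enumerate all 2^7 = 128 subsets, checking for acyclicity.
Total independent sets = 86.

86


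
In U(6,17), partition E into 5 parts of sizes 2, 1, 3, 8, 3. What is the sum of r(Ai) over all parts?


r(Ai) = min(|Ai|, 6) for each part.
Sum = min(2,6) + min(1,6) + min(3,6) + min(8,6) + min(3,6)
    = 2 + 1 + 3 + 6 + 3
    = 15.

15


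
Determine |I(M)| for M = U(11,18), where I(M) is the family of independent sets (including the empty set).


Independent sets of U(11,18) are all subsets of size <= 11.
Count = C(18,0) + C(18,1) + C(18,2) + C(18,3) + C(18,4) + C(18,5) + C(18,6) + C(18,7) + C(18,8) + C(18,9) + C(18,10) + C(18,11)
     = 1 + 18 + 153 + 816 + 3060 + 8568 + 18564 + 31824 + 43758 + 48620 + 43758 + 31824
     = 230964.

230964


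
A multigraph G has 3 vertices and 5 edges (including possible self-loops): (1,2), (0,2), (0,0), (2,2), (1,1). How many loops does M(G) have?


In a graphic matroid, a loop is a self-loop edge (u,u) with rank 0.
Examining all 5 edges for self-loops...
Self-loops found: (0,0), (2,2), (1,1)
Number of loops = 3.

3


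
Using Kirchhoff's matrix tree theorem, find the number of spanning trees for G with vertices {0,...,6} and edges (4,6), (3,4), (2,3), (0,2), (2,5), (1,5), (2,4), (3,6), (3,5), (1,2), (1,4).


By Kirchhoff's matrix tree theorem, the number of spanning trees equals
the determinant of any cofactor of the Laplacian matrix L.
G has 7 vertices and 11 edges.
Computing the (6 x 6) cofactor determinant gives 114.

114


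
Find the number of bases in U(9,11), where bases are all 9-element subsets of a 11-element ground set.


Bases of U(9,11) are all 9-element subsets of the 11-element ground set.
Number of bases = C(11,9).
(11 choose 9) = 55.

55


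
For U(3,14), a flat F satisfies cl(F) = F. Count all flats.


Flats of U(3,14): every subset of size < 3 is a flat, plus E itself.
Count = (14 choose 0) + (14 choose 1) + (14 choose 2) + 1
     = 1 + 14 + 91 + 1
     = 107.

107


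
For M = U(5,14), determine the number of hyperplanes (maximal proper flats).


Hyperplanes of U(5,14) are flats of rank 4.
In a uniform matroid, these are exactly the (4)-element subsets.
Count = C(14,4) = (14 * 13 * 12 * 11) / (1 * 2 * 3 * 4) = 1001.

1001


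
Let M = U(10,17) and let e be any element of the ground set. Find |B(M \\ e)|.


Deleting e from U(10,17) gives U(10,16) since n > r.
Bases of U(10,16) = C(16,10) = 8008.

8008


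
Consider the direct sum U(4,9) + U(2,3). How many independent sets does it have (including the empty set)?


For a direct sum, |I(M1+M2)| = |I(M1)| * |I(M2)|.
|I(U(4,9))| = sum C(9,k) for k=0..4 = 256.
|I(U(2,3))| = sum C(3,k) for k=0..2 = 7.
Total = 256 * 7 = 1792.

1792


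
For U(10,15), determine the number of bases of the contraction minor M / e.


Contracting e from U(10,15) gives U(9,14).
Bases of U(9,14) = C(14,9) = 14! / (9! * 5!) = 2002.

2002


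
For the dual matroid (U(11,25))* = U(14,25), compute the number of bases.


The dual of U(r,n) is U(n-r, n) = U(14,25).
Bases of U(14,25) are all (14)-element subsets.
|B(M*)| = (25 choose 14) = 4457400.

4457400


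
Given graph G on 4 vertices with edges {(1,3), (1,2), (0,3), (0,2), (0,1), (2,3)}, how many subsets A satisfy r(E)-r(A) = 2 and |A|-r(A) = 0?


R(x,y) = sum over A in 2^E of x^(r(E)-r(A)) * y^(|A|-r(A)).
G has 4 vertices, 6 edges. r(E) = 3.
Enumerate all 2^6 = 64 subsets.
Count subsets with r(E)-r(A)=2 and |A|-r(A)=0: 6.

6


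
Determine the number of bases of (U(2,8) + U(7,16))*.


(M1+M2)* = M1* + M2*.
M1* = U(6,8), bases: C(8,6) = 28.
M2* = U(9,16), bases: C(16,9) = 11440.
|B(M*)| = 28 * 11440 = 320320.

320320


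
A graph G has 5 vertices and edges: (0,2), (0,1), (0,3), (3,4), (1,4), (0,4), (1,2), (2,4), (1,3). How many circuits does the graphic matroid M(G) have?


A circuit in a graphic matroid = edge set of a simple cycle.
G has 5 vertices and 9 edges.
Enumerating all minimal edge subsets forming cycles...
Total circuits found: 22.

22


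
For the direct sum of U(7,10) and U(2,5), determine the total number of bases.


Bases of a direct sum M1 + M2: |B| = |B(M1)| * |B(M2)|.
|B(U(7,10))| = C(10,7) = 120.
|B(U(2,5))| = C(5,2) = 10.
Total bases = 120 * 10 = 1200.

1200


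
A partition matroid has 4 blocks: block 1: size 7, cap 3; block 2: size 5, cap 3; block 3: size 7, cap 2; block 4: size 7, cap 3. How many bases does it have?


A basis picks exactly ci elements from block i.
Number of bases = product of C(|Si|, ci).
= C(7,3) * C(5,3) * C(7,2) * C(7,3)
= 35 * 10 * 21 * 35
= 257250.

257250


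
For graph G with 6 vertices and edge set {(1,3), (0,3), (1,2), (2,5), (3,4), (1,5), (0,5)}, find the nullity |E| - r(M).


Cycle rank (nullity) = |E| - r(M) = |E| - (|V| - c).
|E| = 7, |V| = 6, c = 1.
Nullity = 7 - (6 - 1) = 7 - 5 = 2.

2


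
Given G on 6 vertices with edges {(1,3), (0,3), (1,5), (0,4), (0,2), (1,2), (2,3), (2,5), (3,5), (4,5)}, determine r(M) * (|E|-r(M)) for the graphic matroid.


r(M) = |V| - c = 6 - 1 = 5.
nullity = |E| - r(M) = 10 - 5 = 5.
Product = 5 * 5 = 25.

25


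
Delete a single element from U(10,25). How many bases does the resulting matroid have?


Deleting e from U(10,25) gives U(10,24) since n > r.
Bases of U(10,24) = C(24,10) = 1961256.

1961256


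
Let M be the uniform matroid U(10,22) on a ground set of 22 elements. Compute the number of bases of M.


Bases of U(10,22) are all 10-element subsets of the 22-element ground set.
Number of bases = C(22,10).
C(22,10) = 646646.

646646


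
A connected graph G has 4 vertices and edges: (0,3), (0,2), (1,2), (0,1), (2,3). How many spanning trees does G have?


By Kirchhoff's matrix tree theorem, the number of spanning trees equals
the determinant of any cofactor of the Laplacian matrix L.
G has 4 vertices and 5 edges.
Computing the (3 x 3) cofactor determinant gives 8.

8


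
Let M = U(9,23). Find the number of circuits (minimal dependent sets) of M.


In U(9,23), circuits are the (10)-element subsets.
Any set of 10 elements is dependent, and removing any one element gives
an independent set of size 9, so it is a minimal dependent set.
Number of circuits = C(23,10) = 1144066.

1144066


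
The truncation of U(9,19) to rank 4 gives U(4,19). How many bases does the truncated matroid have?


Truncating U(9,19) to rank 4 gives U(4,19).
Bases of U(4,19) are all 4-element subsets of 19 elements.
Number of bases = (19 choose 4) = 3876.

3876


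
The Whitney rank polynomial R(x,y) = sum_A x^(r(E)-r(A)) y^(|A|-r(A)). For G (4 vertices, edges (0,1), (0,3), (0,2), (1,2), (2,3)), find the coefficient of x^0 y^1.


R(x,y) = sum over A in 2^E of x^(r(E)-r(A)) * y^(|A|-r(A)).
G has 4 vertices, 5 edges. r(E) = 3.
Enumerate all 2^5 = 32 subsets.
Count subsets with r(E)-r(A)=0 and |A|-r(A)=1: 5.

5


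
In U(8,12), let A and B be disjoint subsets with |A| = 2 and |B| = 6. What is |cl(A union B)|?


|A union B| = 2 + 6 = 8 (disjoint).
In U(8,12), cl(S) = S if |S| < 8, else cl(S) = E.
Since 8 >= 8, cl(A union B) = E.
|cl(A union B)| = 12.

12


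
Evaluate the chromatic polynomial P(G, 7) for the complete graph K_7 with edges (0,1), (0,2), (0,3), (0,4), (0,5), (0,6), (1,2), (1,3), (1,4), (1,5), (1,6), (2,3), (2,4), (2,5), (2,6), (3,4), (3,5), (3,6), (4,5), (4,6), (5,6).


P(K_7, k) = k(k-1)(k-2)...(k-6).
P(7) = (7) * (6) * (5) * (4) * (3) * (2) * (1) = 5040.

5040


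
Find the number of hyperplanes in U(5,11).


Hyperplanes of U(5,11) are flats of rank 4.
In a uniform matroid, these are exactly the (4)-element subsets.
Count = C(11,4) = (11 * 10 * 9 * 8) / (1 * 2 * 3 * 4) = 330.

330


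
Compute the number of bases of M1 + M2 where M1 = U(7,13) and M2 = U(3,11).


Bases of a direct sum M1 + M2: |B| = |B(M1)| * |B(M2)|.
|B(U(7,13))| = C(13,7) = 1716.
|B(U(3,11))| = C(11,3) = 165.
Total bases = 1716 * 165 = 283140.

283140


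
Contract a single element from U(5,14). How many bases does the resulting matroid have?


Contracting e from U(5,14) gives U(4,13).
Bases of U(4,13) = C(13,4) = (13 * 12 * 11 * 10) / (1 * 2 * 3 * 4) = 715.

715


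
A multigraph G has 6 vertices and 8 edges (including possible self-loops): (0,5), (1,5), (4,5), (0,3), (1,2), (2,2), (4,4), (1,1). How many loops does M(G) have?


In a graphic matroid, a loop is a self-loop edge (u,u) with rank 0.
Examining all 8 edges for self-loops...
Self-loops found: (2,2), (4,4), (1,1)
Number of loops = 3.

3


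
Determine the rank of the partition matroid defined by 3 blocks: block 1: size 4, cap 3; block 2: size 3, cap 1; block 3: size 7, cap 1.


Rank of a partition matroid = sum of min(|Si|, ci) for each block.
= min(4,3) + min(3,1) + min(7,1)
= 3 + 1 + 1
= 5.

5


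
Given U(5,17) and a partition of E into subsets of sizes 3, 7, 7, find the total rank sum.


r(Ai) = min(|Ai|, 5) for each part.
Sum = min(3,5) + min(7,5) + min(7,5)
    = 3 + 5 + 5
    = 13.

13


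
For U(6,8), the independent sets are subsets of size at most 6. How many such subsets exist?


Independent sets of U(6,8) are all subsets of size <= 6.
Count = C(8,0) + C(8,1) + C(8,2) + C(8,3) + C(8,4) + C(8,5) + C(8,6)
     = 1 + 8 + 28 + 56 + 70 + 56 + 28
     = 247.

247


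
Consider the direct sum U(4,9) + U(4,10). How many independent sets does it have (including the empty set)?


For a direct sum, |I(M1+M2)| = |I(M1)| * |I(M2)|.
|I(U(4,9))| = sum C(9,k) for k=0..4 = 256.
|I(U(4,10))| = sum C(10,k) for k=0..4 = 386.
Total = 256 * 386 = 98816.

98816


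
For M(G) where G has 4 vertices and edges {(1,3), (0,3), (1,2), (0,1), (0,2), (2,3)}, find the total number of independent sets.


An independent set in a graphic matroid is an acyclic edge subset.
G has 4 vertices and 6 edges.
Enumerate all 2^6 = 64 subsets, checking for acyclicity.
Total independent sets = 38.

38


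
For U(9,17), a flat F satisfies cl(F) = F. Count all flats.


Flats of U(9,17): every subset of size < 9 is a flat, plus E itself.
Count = (17 choose 0) + (17 choose 1) + (17 choose 2) + (17 choose 3) + (17 choose 4) + (17 choose 5) + (17 choose 6) + (17 choose 7) + (17 choose 8) + 1
     = 1 + 17 + 136 + 680 + 2380 + 6188 + 12376 + 19448 + 24310 + 1
     = 65537.

65537


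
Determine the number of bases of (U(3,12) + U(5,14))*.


(M1+M2)* = M1* + M2*.
M1* = U(9,12), bases: C(12,9) = 220.
M2* = U(9,14), bases: C(14,9) = 2002.
|B(M*)| = 220 * 2002 = 440440.

440440


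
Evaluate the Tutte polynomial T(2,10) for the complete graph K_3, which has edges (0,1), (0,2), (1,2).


T(K_3; x,y) = x^2 + x + y.
T(2,10) = 4 + 2 + 10 = 16.

16


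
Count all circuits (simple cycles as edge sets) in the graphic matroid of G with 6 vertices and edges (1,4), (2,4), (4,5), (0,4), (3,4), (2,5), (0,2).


A circuit in a graphic matroid = edge set of a simple cycle.
G has 6 vertices and 7 edges.
Enumerating all minimal edge subsets forming cycles...
Total circuits found: 3.

3


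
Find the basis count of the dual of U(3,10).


The dual of U(r,n) is U(n-r, n) = U(7,10).
Bases of U(7,10) are all (7)-element subsets.
|B(M*)| = (10 choose 7) = 120.

120


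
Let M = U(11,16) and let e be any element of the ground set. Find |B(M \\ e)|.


Deleting e from U(11,16) gives U(11,15) since n > r.
Bases of U(11,15) = (15 choose 11) = 1365.

1365


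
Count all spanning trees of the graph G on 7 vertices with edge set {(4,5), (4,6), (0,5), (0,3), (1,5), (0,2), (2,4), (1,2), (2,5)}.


By Kirchhoff's matrix tree theorem, the number of spanning trees equals
the determinant of any cofactor of the Laplacian matrix L.
G has 7 vertices and 9 edges.
Computing the (6 x 6) cofactor determinant gives 20.

20


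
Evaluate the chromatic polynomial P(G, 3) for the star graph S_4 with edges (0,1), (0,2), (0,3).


P(tree, k) = k * (k-1)^(3) for any tree on 4 vertices.
P(3) = 3 * 2^3 = 3 * 8 = 24.

24


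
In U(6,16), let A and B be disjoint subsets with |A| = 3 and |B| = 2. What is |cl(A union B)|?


|A union B| = 3 + 2 = 5 (disjoint).
In U(6,16), cl(S) = S if |S| < 6, else cl(S) = E.
Since 5 < 6, cl(A union B) = A union B.
|cl(A union B)| = 5.

5


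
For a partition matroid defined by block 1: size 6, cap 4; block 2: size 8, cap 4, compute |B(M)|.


A basis picks exactly ci elements from block i.
Number of bases = product of C(|Si|, ci).
= C(6,4) * C(8,4)
= 15 * 70
= 1050.

1050


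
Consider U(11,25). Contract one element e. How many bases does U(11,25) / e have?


Contracting e from U(11,25) gives U(10,24).
Bases of U(10,24) = (24 choose 10) = 1961256.

1961256


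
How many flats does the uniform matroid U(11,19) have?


Flats of U(11,19): every subset of size < 11 is a flat, plus E itself.
Count = C(19,0) + C(19,1) + C(19,2) + C(19,3) + C(19,4) + C(19,5) + C(19,6) + C(19,7) + C(19,8) + C(19,9) + C(19,10) + 1
     = 1 + 19 + 171 + 969 + 3876 + 11628 + 27132 + 50388 + 75582 + 92378 + 92378 + 1
     = 354523.

354523


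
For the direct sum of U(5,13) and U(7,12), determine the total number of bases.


Bases of a direct sum M1 + M2: |B| = |B(M1)| * |B(M2)|.
|B(U(5,13))| = C(13,5) = 1287.
|B(U(7,12))| = C(12,7) = 792.
Total bases = 1287 * 792 = 1019304.

1019304


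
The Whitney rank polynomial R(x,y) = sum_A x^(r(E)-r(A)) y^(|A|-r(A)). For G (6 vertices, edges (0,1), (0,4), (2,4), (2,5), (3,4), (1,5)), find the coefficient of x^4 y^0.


R(x,y) = sum over A in 2^E of x^(r(E)-r(A)) * y^(|A|-r(A)).
G has 6 vertices, 6 edges. r(E) = 5.
Enumerate all 2^6 = 64 subsets.
Count subsets with r(E)-r(A)=4 and |A|-r(A)=0: 6.

6


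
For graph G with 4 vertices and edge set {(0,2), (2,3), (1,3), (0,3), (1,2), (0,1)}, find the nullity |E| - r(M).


Cycle rank (nullity) = |E| - r(M) = |E| - (|V| - c).
|E| = 6, |V| = 4, c = 1.
Nullity = 6 - (4 - 1) = 6 - 3 = 3.

3


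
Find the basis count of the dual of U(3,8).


The dual of U(r,n) is U(n-r, n) = U(5,8).
Bases of U(5,8) are all (5)-element subsets.
|B(M*)| = C(8,5) = 8! / (5! * 3!) = 56.

56


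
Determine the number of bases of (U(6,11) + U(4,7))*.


(M1+M2)* = M1* + M2*.
M1* = U(5,11), bases: C(11,5) = 462.
M2* = U(3,7), bases: C(7,3) = 35.
|B(M*)| = 462 * 35 = 16170.

16170


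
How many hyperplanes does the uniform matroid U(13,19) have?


Hyperplanes of U(13,19) are flats of rank 12.
In a uniform matroid, these are exactly the (12)-element subsets.
Count = (19 choose 12) = 50388.

50388


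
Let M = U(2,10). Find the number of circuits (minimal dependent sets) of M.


In U(2,10), circuits are the (3)-element subsets.
Any set of 3 elements is dependent, and removing any one element gives
an independent set of size 2, so it is a minimal dependent set.
Number of circuits = (10 choose 3) = 120.

120


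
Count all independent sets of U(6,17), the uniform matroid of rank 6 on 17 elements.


Independent sets of U(6,17) are all subsets of size <= 6.
Count = (17 choose 0) + (17 choose 1) + (17 choose 2) + (17 choose 3) + (17 choose 4) + (17 choose 5) + (17 choose 6)
     = 1 + 17 + 136 + 680 + 2380 + 6188 + 12376
     = 21778.

21778


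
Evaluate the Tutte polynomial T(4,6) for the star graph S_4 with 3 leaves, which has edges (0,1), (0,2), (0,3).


A star on 4 vertices is a tree with 3 edges.
T(x,y) = x^(3) for any tree.
T(4,6) = 4^3 = 64.

64


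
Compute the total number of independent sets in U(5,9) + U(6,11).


For a direct sum, |I(M1+M2)| = |I(M1)| * |I(M2)|.
|I(U(5,9))| = sum C(9,k) for k=0..5 = 382.
|I(U(6,11))| = sum C(11,k) for k=0..6 = 1486.
Total = 382 * 1486 = 567652.

567652


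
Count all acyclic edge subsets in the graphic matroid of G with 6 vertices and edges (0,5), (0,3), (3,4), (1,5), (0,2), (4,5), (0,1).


An independent set in a graphic matroid is an acyclic edge subset.
G has 6 vertices and 7 edges.
Enumerate all 2^7 = 128 subsets, checking for acyclicity.
Total independent sets = 104.

104


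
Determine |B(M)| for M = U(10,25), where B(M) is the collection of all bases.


Bases of U(10,25) are all 10-element subsets of the 25-element ground set.
Number of bases = C(25,10).
(25 choose 10) = 3268760.

3268760


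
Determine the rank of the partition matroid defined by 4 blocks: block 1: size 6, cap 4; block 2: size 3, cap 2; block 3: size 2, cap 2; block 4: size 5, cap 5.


Rank of a partition matroid = sum of min(|Si|, ci) for each block.
= min(6,4) + min(3,2) + min(2,2) + min(5,5)
= 4 + 2 + 2 + 5
= 13.

13


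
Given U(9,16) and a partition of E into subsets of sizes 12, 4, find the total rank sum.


r(Ai) = min(|Ai|, 9) for each part.
Sum = min(12,9) + min(4,9)
    = 9 + 4
    = 13.

13


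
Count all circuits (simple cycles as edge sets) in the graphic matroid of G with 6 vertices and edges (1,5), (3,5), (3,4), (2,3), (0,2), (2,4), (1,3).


A circuit in a graphic matroid = edge set of a simple cycle.
G has 6 vertices and 7 edges.
Enumerating all minimal edge subsets forming cycles...
Total circuits found: 2.

2


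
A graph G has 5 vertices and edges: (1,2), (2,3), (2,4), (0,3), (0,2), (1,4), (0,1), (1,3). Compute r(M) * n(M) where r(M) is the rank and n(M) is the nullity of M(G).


r(M) = |V| - c = 5 - 1 = 4.
nullity = |E| - r(M) = 8 - 4 = 4.
Product = 4 * 4 = 16.

16


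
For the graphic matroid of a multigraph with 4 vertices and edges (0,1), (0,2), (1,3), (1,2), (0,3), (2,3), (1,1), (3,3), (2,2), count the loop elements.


In a graphic matroid, a loop is a self-loop edge (u,u) with rank 0.
Examining all 9 edges for self-loops...
Self-loops found: (1,1), (3,3), (2,2)
Number of loops = 3.

3


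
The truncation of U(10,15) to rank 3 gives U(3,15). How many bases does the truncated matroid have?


Truncating U(10,15) to rank 3 gives U(3,15).
Bases of U(3,15) are all 3-element subsets of 15 elements.
Number of bases = C(15,3) = (15 * 14 * 13) / (1 * 2 * 3) = 455.

455


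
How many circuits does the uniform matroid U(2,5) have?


In U(2,5), circuits are the (3)-element subsets.
Any set of 3 elements is dependent, and removing any one element gives
an independent set of size 2, so it is a minimal dependent set.
Number of circuits = C(5,3) = (5 * 4 * 3) / (1 * 2 * 3) = 10.

10


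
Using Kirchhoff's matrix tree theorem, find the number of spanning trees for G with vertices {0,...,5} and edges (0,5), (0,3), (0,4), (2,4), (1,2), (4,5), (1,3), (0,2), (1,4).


By Kirchhoff's matrix tree theorem, the number of spanning trees equals
the determinant of any cofactor of the Laplacian matrix L.
G has 6 vertices and 9 edges.
Computing the (5 x 5) cofactor determinant gives 61.

61


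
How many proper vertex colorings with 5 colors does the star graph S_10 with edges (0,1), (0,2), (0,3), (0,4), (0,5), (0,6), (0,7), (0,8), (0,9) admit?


P(tree, k) = k * (k-1)^(9) for any tree on 10 vertices.
P(5) = 5 * 4^9 = 5 * 262144 = 1310720.

1310720


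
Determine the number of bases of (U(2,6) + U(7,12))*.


(M1+M2)* = M1* + M2*.
M1* = U(4,6), bases: C(6,4) = 15.
M2* = U(5,12), bases: C(12,5) = 792.
|B(M*)| = 15 * 792 = 11880.

11880


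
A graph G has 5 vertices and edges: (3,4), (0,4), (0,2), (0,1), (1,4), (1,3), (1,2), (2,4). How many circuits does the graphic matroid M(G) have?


A circuit in a graphic matroid = edge set of a simple cycle.
G has 5 vertices and 8 edges.
Enumerating all minimal edge subsets forming cycles...
Total circuits found: 12.

12


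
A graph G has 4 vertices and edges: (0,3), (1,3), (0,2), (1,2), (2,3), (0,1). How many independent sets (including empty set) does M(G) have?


An independent set in a graphic matroid is an acyclic edge subset.
G has 4 vertices and 6 edges.
Enumerate all 2^6 = 64 subsets, checking for acyclicity.
Total independent sets = 38.

38


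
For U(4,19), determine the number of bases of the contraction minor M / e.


Contracting e from U(4,19) gives U(3,18).
Bases of U(3,18) = C(18,3) = 18! / (3! * 15!) = 816.

816


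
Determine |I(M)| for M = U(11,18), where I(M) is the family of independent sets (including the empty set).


Independent sets of U(11,18) are all subsets of size <= 11.
Count = C(18,0) + C(18,1) + C(18,2) + C(18,3) + C(18,4) + C(18,5) + C(18,6) + C(18,7) + C(18,8) + C(18,9) + C(18,10) + C(18,11)
     = 1 + 18 + 153 + 816 + 3060 + 8568 + 18564 + 31824 + 43758 + 48620 + 43758 + 31824
     = 230964.

230964


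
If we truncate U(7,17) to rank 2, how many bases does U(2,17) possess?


Truncating U(7,17) to rank 2 gives U(2,17).
Bases of U(2,17) are all 2-element subsets of 17 elements.
Number of bases = (17 choose 2) = 136.

136


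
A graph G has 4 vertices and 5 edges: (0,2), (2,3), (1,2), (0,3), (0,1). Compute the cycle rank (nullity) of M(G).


Cycle rank (nullity) = |E| - r(M) = |E| - (|V| - c).
|E| = 5, |V| = 4, c = 1.
Nullity = 5 - (4 - 1) = 5 - 3 = 2.

2


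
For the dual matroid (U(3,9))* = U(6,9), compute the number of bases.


The dual of U(r,n) is U(n-r, n) = U(6,9).
Bases of U(6,9) are all (6)-element subsets.
|B(M*)| = C(9,6) = 9! / (6! * 3!) = 84.

84


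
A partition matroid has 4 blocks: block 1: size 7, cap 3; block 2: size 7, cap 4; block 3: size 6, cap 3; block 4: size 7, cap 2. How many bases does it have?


A basis picks exactly ci elements from block i.
Number of bases = product of C(|Si|, ci).
= C(7,3) * C(7,4) * C(6,3) * C(7,2)
= 35 * 35 * 20 * 21
= 514500.

514500


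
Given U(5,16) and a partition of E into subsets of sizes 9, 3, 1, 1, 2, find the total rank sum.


r(Ai) = min(|Ai|, 5) for each part.
Sum = min(9,5) + min(3,5) + min(1,5) + min(1,5) + min(2,5)
    = 5 + 3 + 1 + 1 + 2
    = 12.

12


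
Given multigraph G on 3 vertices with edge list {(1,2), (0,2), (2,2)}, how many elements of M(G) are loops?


In a graphic matroid, a loop is a self-loop edge (u,u) with rank 0.
Examining all 3 edges for self-loops...
Self-loops found: (2,2)
Number of loops = 1.

1


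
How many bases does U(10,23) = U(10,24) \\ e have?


Deleting e from U(10,24) gives U(10,23) since n > r.
Bases of U(10,23) = (23 choose 10) = 1144066.

1144066


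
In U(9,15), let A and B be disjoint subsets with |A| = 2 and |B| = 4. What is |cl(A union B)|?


|A union B| = 2 + 4 = 6 (disjoint).
In U(9,15), cl(S) = S if |S| < 9, else cl(S) = E.
Since 6 < 9, cl(A union B) = A union B.
|cl(A union B)| = 6.

6


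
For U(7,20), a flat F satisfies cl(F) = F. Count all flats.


Flats of U(7,20): every subset of size < 7 is a flat, plus E itself.
Count = (20 choose 0) + (20 choose 1) + (20 choose 2) + (20 choose 3) + (20 choose 4) + (20 choose 5) + (20 choose 6) + 1
     = 1 + 20 + 190 + 1140 + 4845 + 15504 + 38760 + 1
     = 60461.

60461


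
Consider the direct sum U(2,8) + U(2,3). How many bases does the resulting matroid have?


Bases of a direct sum M1 + M2: |B| = |B(M1)| * |B(M2)|.
|B(U(2,8))| = C(8,2) = 28.
|B(U(2,3))| = C(3,2) = 3.
Total bases = 28 * 3 = 84.

84


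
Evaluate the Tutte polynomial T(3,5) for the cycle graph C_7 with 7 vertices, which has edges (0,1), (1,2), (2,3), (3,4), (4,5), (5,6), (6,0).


T(C_7; x,y) = x + x^2 + ... + x^(6) + y.
T(3,5) = 3^1 + 3^2 + 3^3 + 3^4 + 3^5 + 3^6 + 5
= 3 + 9 + 27 + 81 + 243 + 729 + 5
= 1097.

1097


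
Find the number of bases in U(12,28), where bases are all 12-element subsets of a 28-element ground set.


Bases of U(12,28) are all 12-element subsets of the 28-element ground set.
Number of bases = C(28,12).
C(28,12) = 30421755.

30421755


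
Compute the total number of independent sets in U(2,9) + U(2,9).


For a direct sum, |I(M1+M2)| = |I(M1)| * |I(M2)|.
|I(U(2,9))| = sum C(9,k) for k=0..2 = 46.
|I(U(2,9))| = sum C(9,k) for k=0..2 = 46.
Total = 46 * 46 = 2116.

2116


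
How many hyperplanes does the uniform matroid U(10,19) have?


Hyperplanes of U(10,19) are flats of rank 9.
In a uniform matroid, these are exactly the (9)-element subsets.
Count = (19 choose 9) = 92378.

92378


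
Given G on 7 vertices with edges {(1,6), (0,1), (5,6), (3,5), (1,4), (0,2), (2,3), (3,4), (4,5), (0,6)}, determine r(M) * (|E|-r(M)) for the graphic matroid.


r(M) = |V| - c = 7 - 1 = 6.
nullity = |E| - r(M) = 10 - 6 = 4.
Product = 6 * 4 = 24.

24


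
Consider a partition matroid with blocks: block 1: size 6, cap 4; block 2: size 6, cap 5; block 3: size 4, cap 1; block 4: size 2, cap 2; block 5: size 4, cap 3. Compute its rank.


Rank of a partition matroid = sum of min(|Si|, ci) for each block.
= min(6,4) + min(6,5) + min(4,1) + min(2,2) + min(4,3)
= 4 + 5 + 1 + 2 + 3
= 15.

15


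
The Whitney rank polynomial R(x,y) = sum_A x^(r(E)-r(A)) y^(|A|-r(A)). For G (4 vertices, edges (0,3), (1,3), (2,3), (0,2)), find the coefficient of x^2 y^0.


R(x,y) = sum over A in 2^E of x^(r(E)-r(A)) * y^(|A|-r(A)).
G has 4 vertices, 4 edges. r(E) = 3.
Enumerate all 2^4 = 16 subsets.
Count subsets with r(E)-r(A)=2 and |A|-r(A)=0: 4.

4


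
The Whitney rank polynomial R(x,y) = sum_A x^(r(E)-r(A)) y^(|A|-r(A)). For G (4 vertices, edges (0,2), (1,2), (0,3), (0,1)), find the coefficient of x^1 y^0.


R(x,y) = sum over A in 2^E of x^(r(E)-r(A)) * y^(|A|-r(A)).
G has 4 vertices, 4 edges. r(E) = 3.
Enumerate all 2^4 = 16 subsets.
Count subsets with r(E)-r(A)=1 and |A|-r(A)=0: 6.

6


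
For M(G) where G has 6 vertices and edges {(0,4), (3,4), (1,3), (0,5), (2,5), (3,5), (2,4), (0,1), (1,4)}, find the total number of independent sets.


An independent set in a graphic matroid is an acyclic edge subset.
G has 6 vertices and 9 edges.
Enumerate all 2^9 = 512 subsets, checking for acyclicity.
Total independent sets = 306.

306


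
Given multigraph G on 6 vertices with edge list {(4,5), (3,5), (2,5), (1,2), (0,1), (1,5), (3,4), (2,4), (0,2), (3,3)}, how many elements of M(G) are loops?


In a graphic matroid, a loop is a self-loop edge (u,u) with rank 0.
Examining all 10 edges for self-loops...
Self-loops found: (3,3)
Number of loops = 1.

1


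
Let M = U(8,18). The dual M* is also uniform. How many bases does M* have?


The dual of U(r,n) is U(n-r, n) = U(10,18).
Bases of U(10,18) are all (10)-element subsets.
|B(M*)| = C(18,10) = 18! / (10! * 8!) = 43758.

43758


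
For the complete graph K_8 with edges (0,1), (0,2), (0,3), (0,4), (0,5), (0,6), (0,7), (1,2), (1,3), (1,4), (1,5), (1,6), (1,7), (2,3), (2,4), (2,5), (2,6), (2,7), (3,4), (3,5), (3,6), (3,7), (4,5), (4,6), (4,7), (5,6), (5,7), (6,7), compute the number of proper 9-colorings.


P(K_8, k) = k(k-1)(k-2)...(k-7).
P(9) = (9) * (8) * (7) * (6) * (5) * (4) * (3) * (2) = 362880.

362880


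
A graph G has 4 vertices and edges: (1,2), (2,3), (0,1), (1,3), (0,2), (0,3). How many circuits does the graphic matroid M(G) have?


A circuit in a graphic matroid = edge set of a simple cycle.
G has 4 vertices and 6 edges.
Enumerating all minimal edge subsets forming cycles...
Total circuits found: 7.

7


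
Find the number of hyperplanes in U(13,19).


Hyperplanes of U(13,19) are flats of rank 12.
In a uniform matroid, these are exactly the (12)-element subsets.
Count = C(19,12) = 19! / (12! * 7!) = 50388.

50388


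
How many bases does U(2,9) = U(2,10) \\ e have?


Deleting e from U(2,10) gives U(2,9) since n > r.
Bases of U(2,9) = C(9,2) = (9 * 8) / (1 * 2) = 36.

36


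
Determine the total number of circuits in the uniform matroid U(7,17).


In U(7,17), circuits are the (8)-element subsets.
Any set of 8 elements is dependent, and removing any one element gives
an independent set of size 7, so it is a minimal dependent set.
Number of circuits = C(17,8) = 24310.

24310


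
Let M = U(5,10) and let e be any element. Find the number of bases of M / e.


Contracting e from U(5,10) gives U(4,9).
Bases of U(4,9) = C(9,4) = (9 * 8 * 7 * 6) / (1 * 2 * 3 * 4) = 126.

126


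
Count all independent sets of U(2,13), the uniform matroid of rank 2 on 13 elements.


Independent sets of U(2,13) are all subsets of size <= 2.
Count = C(13,0) + C(13,1) + C(13,2)
     = 1 + 13 + 78
     = 92.

92


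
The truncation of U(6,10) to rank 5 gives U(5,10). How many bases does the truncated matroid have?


Truncating U(6,10) to rank 5 gives U(5,10).
Bases of U(5,10) are all 5-element subsets of 10 elements.
Number of bases = C(10,5) = 10! / (5! * 5!) = 252.

252


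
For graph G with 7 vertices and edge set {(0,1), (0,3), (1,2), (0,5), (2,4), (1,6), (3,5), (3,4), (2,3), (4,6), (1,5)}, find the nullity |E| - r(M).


Cycle rank (nullity) = |E| - r(M) = |E| - (|V| - c).
|E| = 11, |V| = 7, c = 1.
Nullity = 11 - (7 - 1) = 11 - 6 = 5.

5


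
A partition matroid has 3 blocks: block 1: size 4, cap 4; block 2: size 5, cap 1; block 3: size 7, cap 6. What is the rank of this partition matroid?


Rank of a partition matroid = sum of min(|Si|, ci) for each block.
= min(4,4) + min(5,1) + min(7,6)
= 4 + 1 + 6
= 11.

11


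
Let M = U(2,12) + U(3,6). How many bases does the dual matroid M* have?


(M1+M2)* = M1* + M2*.
M1* = U(10,12), bases: C(12,10) = 66.
M2* = U(3,6), bases: C(6,3) = 20.
|B(M*)| = 66 * 20 = 1320.

1320


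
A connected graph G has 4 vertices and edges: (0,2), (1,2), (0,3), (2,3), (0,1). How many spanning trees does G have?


By Kirchhoff's matrix tree theorem, the number of spanning trees equals
the determinant of any cofactor of the Laplacian matrix L.
G has 4 vertices and 5 edges.
Computing the (3 x 3) cofactor determinant gives 8.

8


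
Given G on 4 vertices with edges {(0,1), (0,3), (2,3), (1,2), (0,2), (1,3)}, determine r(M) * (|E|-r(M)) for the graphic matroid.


r(M) = |V| - c = 4 - 1 = 3.
nullity = |E| - r(M) = 6 - 3 = 3.
Product = 3 * 3 = 9.

9


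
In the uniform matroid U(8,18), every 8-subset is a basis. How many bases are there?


Bases of U(8,18) are all 8-element subsets of the 18-element ground set.
Number of bases = C(18,8).
C(18,8) = 18! / (8! * 10!) = 43758.

43758


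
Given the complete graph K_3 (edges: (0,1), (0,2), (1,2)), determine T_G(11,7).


T(K_3; x,y) = x^2 + x + y.
T(11,7) = 121 + 11 + 7 = 139.

139


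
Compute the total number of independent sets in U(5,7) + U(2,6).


For a direct sum, |I(M1+M2)| = |I(M1)| * |I(M2)|.
|I(U(5,7))| = sum C(7,k) for k=0..5 = 120.
|I(U(2,6))| = sum C(6,k) for k=0..2 = 22.
Total = 120 * 22 = 2640.

2640


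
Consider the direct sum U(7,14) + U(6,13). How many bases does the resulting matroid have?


Bases of a direct sum M1 + M2: |B| = |B(M1)| * |B(M2)|.
|B(U(7,14))| = C(14,7) = 3432.
|B(U(6,13))| = C(13,6) = 1716.
Total bases = 3432 * 1716 = 5889312.

5889312


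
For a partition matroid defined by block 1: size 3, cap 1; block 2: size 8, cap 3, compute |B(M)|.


A basis picks exactly ci elements from block i.
Number of bases = product of C(|Si|, ci).
= C(3,1) * C(8,3)
= 3 * 56
= 168.

168


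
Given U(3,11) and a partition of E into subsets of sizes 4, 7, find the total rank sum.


r(Ai) = min(|Ai|, 3) for each part.
Sum = min(4,3) + min(7,3)
    = 3 + 3
    = 6.

6


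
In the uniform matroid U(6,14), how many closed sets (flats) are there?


Flats of U(6,14): every subset of size < 6 is a flat, plus E itself.
Count = C(14,0) + C(14,1) + C(14,2) + C(14,3) + C(14,4) + C(14,5) + 1
     = 1 + 14 + 91 + 364 + 1001 + 2002 + 1
     = 3474.

3474


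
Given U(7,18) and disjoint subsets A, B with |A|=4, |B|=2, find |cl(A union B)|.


|A union B| = 4 + 2 = 6 (disjoint).
In U(7,18), cl(S) = S if |S| < 7, else cl(S) = E.
Since 6 < 7, cl(A union B) = A union B.
|cl(A union B)| = 6.

6


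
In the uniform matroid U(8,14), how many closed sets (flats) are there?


Flats of U(8,14): every subset of size < 8 is a flat, plus E itself.
Count = C(14,0) + C(14,1) + C(14,2) + C(14,3) + C(14,4) + C(14,5) + C(14,6) + C(14,7) + 1
     = 1 + 14 + 91 + 364 + 1001 + 2002 + 3003 + 3432 + 1
     = 9909.

9909


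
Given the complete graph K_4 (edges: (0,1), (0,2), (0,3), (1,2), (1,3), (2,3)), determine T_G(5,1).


T(K_4; x,y) = x^3 + 3x^2 + 4xy + 2x + y^3 + 3y^2 + 2y.
Substituting x=5, y=1:
= 125 + 75 + 20 + 10 + 1 + 3 + 2
= 236.

236


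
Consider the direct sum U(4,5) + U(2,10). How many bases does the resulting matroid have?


Bases of a direct sum M1 + M2: |B| = |B(M1)| * |B(M2)|.
|B(U(4,5))| = C(5,4) = 5.
|B(U(2,10))| = C(10,2) = 45.
Total bases = 5 * 45 = 225.

225


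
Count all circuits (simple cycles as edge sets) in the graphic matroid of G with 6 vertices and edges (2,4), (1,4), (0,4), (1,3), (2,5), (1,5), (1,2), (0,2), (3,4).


A circuit in a graphic matroid = edge set of a simple cycle.
G has 6 vertices and 9 edges.
Enumerating all minimal edge subsets forming cycles...
Total circuits found: 11.

11


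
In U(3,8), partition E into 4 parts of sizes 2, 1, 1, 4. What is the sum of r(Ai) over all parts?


r(Ai) = min(|Ai|, 3) for each part.
Sum = min(2,3) + min(1,3) + min(1,3) + min(4,3)
    = 2 + 1 + 1 + 3
    = 7.

7


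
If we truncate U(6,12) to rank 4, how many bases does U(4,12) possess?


Truncating U(6,12) to rank 4 gives U(4,12).
Bases of U(4,12) are all 4-element subsets of 12 elements.
Number of bases = C(12,4) = 12! / (4! * 8!) = 495.

495


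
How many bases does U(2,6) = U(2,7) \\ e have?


Deleting e from U(2,7) gives U(2,6) since n > r.
Bases of U(2,6) = C(6,2) = 6! / (2! * 4!) = 15.

15


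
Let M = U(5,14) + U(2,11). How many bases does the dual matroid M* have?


(M1+M2)* = M1* + M2*.
M1* = U(9,14), bases: C(14,9) = 2002.
M2* = U(9,11), bases: C(11,9) = 55.
|B(M*)| = 2002 * 55 = 110110.

110110


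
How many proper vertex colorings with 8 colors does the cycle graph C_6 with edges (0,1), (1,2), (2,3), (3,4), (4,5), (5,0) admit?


P(C_6, k) = (k-1)^6 + (-1)^6*(k-1).
P(8) = (7)^6 + 7
= 117649 + 7 = 117656.

117656


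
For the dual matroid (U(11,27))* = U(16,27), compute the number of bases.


The dual of U(r,n) is U(n-r, n) = U(16,27).
Bases of U(16,27) are all (16)-element subsets.
|B(M*)| = C(27,16) = 13037895.

13037895


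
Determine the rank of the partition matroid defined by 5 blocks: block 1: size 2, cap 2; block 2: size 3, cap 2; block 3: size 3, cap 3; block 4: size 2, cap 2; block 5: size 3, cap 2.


Rank of a partition matroid = sum of min(|Si|, ci) for each block.
= min(2,2) + min(3,2) + min(3,3) + min(2,2) + min(3,2)
= 2 + 2 + 3 + 2 + 2
= 11.

11


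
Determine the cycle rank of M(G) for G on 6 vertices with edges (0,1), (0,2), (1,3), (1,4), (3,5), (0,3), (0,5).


Cycle rank (nullity) = |E| - r(M) = |E| - (|V| - c).
|E| = 7, |V| = 6, c = 1.
Nullity = 7 - (6 - 1) = 7 - 5 = 2.

2


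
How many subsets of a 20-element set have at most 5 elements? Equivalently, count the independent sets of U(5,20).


Independent sets of U(5,20) are all subsets of size <= 5.
Count = C(20,0) + C(20,1) + C(20,2) + C(20,3) + C(20,4) + C(20,5)
     = 1 + 20 + 190 + 1140 + 4845 + 15504
     = 21700.

21700


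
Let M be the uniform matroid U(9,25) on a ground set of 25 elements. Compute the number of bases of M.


Bases of U(9,25) are all 9-element subsets of the 25-element ground set.
Number of bases = C(25,9).
C(25,9) = 2042975.

2042975


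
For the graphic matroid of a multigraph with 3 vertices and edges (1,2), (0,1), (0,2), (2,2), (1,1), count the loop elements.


In a graphic matroid, a loop is a self-loop edge (u,u) with rank 0.
Examining all 5 edges for self-loops...
Self-loops found: (2,2), (1,1)
Number of loops = 2.

2


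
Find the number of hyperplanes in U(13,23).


Hyperplanes of U(13,23) are flats of rank 12.
In a uniform matroid, these are exactly the (12)-element subsets.
Count = (23 choose 12) = 1352078.

1352078


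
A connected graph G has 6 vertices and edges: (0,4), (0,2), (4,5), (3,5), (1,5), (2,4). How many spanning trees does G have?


By Kirchhoff's matrix tree theorem, the number of spanning trees equals
the determinant of any cofactor of the Laplacian matrix L.
G has 6 vertices and 6 edges.
Computing the (5 x 5) cofactor determinant gives 3.

3


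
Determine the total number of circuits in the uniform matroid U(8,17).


In U(8,17), circuits are the (9)-element subsets.
Any set of 9 elements is dependent, and removing any one element gives
an independent set of size 8, so it is a minimal dependent set.
Number of circuits = C(17,9) = 24310.

24310


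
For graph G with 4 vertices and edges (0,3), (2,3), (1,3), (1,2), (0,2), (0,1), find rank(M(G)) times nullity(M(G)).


r(M) = |V| - c = 4 - 1 = 3.
nullity = |E| - r(M) = 6 - 3 = 3.
Product = 3 * 3 = 9.

9


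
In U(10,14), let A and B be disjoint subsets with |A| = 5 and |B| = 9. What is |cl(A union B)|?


|A union B| = 5 + 9 = 14 (disjoint).
In U(10,14), cl(S) = S if |S| < 10, else cl(S) = E.
Since 14 >= 10, cl(A union B) = E.
|cl(A union B)| = 14.

14
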